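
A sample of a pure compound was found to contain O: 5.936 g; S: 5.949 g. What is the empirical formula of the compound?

O: 5.936 g ÷ 16.00 g/mol = 0.371 mol
S: 5.949 g ÷ 32.07 g/mol = 0.1855 mol
Divide by the smallest (0.1855 mol S): O 2.000, S 1.000
→ O2S

O2S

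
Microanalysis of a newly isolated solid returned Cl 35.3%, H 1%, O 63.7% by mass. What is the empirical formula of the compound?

Assume 100 g: 35.3 g Cl, 1 g H, 63.7 g O.
Cl: 35.3 g ÷ 35.45 g/mol = 0.9958 mol
H: 1 g ÷ 1.008 g/mol = 0.9921 mol
O: 63.7 g ÷ 16.00 g/mol = 3.981 mol
Divide by the smallest (0.9921 mol H): Cl 1.004, H 1.000, O 4.013
→ ClHO4

ClHO4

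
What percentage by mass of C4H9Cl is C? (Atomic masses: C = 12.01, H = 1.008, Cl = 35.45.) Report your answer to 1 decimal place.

51.9%

Molar mass = 4(12.01) + 9(1.008) + 1(35.45) = 92.562 g/mol
Mass of C per mole = 4 × 12.01 = 48.040 g
% C = 48.040 / 92.562 × 100 = 51.9%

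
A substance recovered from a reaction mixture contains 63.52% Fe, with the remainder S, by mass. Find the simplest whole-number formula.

Assume 100 g: 63.52 g Fe, 36.48 g S.
Moles — Fe: 63.52 / 55.85 = 1.137 mol; S: 36.48 / 32.07 = 1.138 mol
Ratios (÷ 1.137): Fe 1.000, S 1.000
≈ 1:1 → FeS

FeS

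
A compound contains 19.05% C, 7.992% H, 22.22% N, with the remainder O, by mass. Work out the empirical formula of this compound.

CH5NO2

Assume 100 g: 19.05 g C, 7.992 g H, 22.22 g N, 50.738 g O.
n(C) = 19.05/12.01 = 1.586, n(H) = 7.992/1.008 = 7.929, n(N) = 22.22/14.01 = 1.586, n(O) = 50.738/16.00 = 3.171
Divide by the smallest (1.586 mol N): C 1.000, H 4.999, N 1.000, O 1.999
→ CH5NO2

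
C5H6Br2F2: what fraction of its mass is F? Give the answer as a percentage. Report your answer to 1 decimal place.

14.4%

Molar mass = 5(12.01) + 6(1.008) + 2(79.90) + 2(19.00) = 263.898 g/mol
Mass of F per mole = 2 × 19.00 = 38.000 g
% F = 38.000 / 263.898 × 100 = 14.4%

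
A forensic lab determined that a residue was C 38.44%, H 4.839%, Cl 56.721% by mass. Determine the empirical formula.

Assume 100 g: 38.44 g C, 4.839 g H, 56.721 g Cl.
Moles — C: 38.44 / 12.01 = 3.201 mol; H: 4.839 / 1.008 = 4.801 mol; Cl: 56.721 / 35.45 = 1.6 mol
Divide by the smallest (1.6 mol Cl): C 2.000, H 3.000, Cl 1.000
→ C2H3Cl

C2H3Cl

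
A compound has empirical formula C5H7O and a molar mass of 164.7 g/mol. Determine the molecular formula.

Empirical-formula mass = 83.11 g/mol
n = 164.7 / 83.11 = 1.98 ≈ 2
Molecular formula = (C5H7O)2 = C10H14O2

C10H14O2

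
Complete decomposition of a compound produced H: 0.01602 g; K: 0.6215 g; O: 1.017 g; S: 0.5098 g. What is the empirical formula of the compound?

HKO4S

H: 0.01602 g ÷ 1.008 g/mol = 0.01589 mol
K: 0.6215 g ÷ 39.10 g/mol = 0.0159 mol
O: 1.017 g ÷ 16.00 g/mol = 0.06356 mol
S: 0.5098 g ÷ 32.07 g/mol = 0.0159 mol
Divide by the smallest (0.01589 mol H): H 1.000, K 1.000, O 3.999, S 1.000
Ratio ≈ 1:1:4:1, so the empirical formula is HKO4S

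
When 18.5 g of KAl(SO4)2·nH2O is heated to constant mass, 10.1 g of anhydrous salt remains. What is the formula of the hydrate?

KAl(SO4)2·12H2O

Mass of water lost = 18.5 − 10.1 = 8.4 g → 8.4 / 18.02 = 0.4661 mol H2O
Molar mass of KAl(SO4)2 = 258.22 g/mol → mol KAl(SO4)2 = 10.1 / 258.22 = 0.03911
n = 0.4661 / 0.03911 = 11.92 ≈ 12 → KAl(SO4)2·12H2O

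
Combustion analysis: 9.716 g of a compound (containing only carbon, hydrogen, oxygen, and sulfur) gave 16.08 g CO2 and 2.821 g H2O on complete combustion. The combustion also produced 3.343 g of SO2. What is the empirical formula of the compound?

C7H6O4S

mol C = 16.08 / 44.01 = 0.3654; mass C = 0.3654 × 12.01 = 4.388 g
mol H = 2 × (2.821 / 18.02) = 0.3131; mass H = 0.3131 × 1.008 = 0.3156 g
mol S = 3.343 / 64.07 = 0.05218; mass S = 1.673 g
mass O = 9.716 − (6.377) = 3.339 g → mol O = 0.2087
Smallest is S at 0.05218 mol; normalising gives C 7.002, H 6.001, O 4.000, S 1.000
Ratio ≈ 7:6:4:1, so the empirical formula is C7H6O4S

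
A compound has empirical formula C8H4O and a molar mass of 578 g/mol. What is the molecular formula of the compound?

C40H20O5

Empirical-formula mass = 116.11 g/mol
n = 578 / 116.11 = 4.98 ≈ 5
Molecular formula = (C8H4O)5 = C40H20O5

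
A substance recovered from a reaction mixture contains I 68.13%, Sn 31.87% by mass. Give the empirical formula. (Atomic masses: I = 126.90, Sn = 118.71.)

Assume 100 g: 68.13 g I, 31.87 g Sn.
n(I) = 68.13/126.90 = 0.5369, n(Sn) = 31.87/118.71 = 0.2685
Divide by the smallest (0.2685 mol Sn): I 2.000, Sn 1.000
≈ 2:1 → I2Sn

I2Sn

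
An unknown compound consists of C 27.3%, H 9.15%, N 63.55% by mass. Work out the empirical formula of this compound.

CH4N2

Assume 100 g: 27.3 g C, 9.15 g H, 63.55 g N.
Moles — C: 27.3 / 12.01 = 2.273 mol; H: 9.15 / 1.008 = 9.077 mol; N: 63.55 / 14.01 = 4.536 mol
Divide by the smallest (2.273 mol C): C 1.000, H 3.993, N 1.996
Ratio ≈ 1:4:2, so the empirical formula is CH4N2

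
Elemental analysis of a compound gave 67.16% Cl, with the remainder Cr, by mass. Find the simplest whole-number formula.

Cl3Cr

Assume 100 g: 67.16 g Cl, 32.84 g Cr.
Moles — Cl: 67.16 / 35.45 = 1.894 mol; Cr: 32.84 / 52.00 = 0.6315 mol
Ratios (÷ 0.6315): Cl 3.000, Cr 1.000
→ Cl3Cr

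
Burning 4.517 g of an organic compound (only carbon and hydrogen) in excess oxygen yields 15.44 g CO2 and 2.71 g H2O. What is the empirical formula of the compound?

C7H6

mol C = 15.44 / 44.01 = 0.3508; mass C = 0.3508 × 12.01 = 4.213 g
mol H = 2 × (2.71 / 18.02) = 0.3008; mass H = 0.3008 × 1.008 = 0.3032 g
Ratios (÷ 0.3008): C 1.166, H 1.000
Multiply by 6: C 7.00, H 6.00 → C7H6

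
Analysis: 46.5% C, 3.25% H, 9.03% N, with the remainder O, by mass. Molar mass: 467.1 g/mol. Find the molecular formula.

C18H15N3O12

Assume 100 g: 46.5 g C, 3.25 g H, 9.03 g N, 41.22 g O.
C: 46.5 g ÷ 12.01 g/mol = 3.872 mol
H: 3.25 g ÷ 1.008 g/mol = 3.224 mol
N: 9.03 g ÷ 14.01 g/mol = 0.6445 mol
O: 41.22 g ÷ 16.00 g/mol = 2.576 mol
Ratios (÷ 0.6445): C 6.007, H 5.002, N 1.000, O 3.997
→ C6H5NO4
Empirical-formula mass = 155.11 g/mol
n = 467.1 / 155.11 = 3.01 ≈ 3
Molecular formula = (C6H5NO4)×3 = C18H15N3O12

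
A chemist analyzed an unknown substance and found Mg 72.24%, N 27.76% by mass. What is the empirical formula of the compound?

Assume 100 g: 72.24 g Mg, 27.76 g N.
Moles — Mg: 72.24 / 24.31 = 2.972 mol; N: 27.76 / 14.01 = 1.981 mol
Smallest is N at 1.981 mol; normalising gives Mg 1.500, N 1.000
×2: Mg 3.00, N 2.00 → Mg3N2

Mg3N2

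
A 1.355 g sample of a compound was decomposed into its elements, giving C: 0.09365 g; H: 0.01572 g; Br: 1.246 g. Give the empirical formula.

n(C) = 0.09365/12.01 = 0.007798, n(H) = 0.01572/1.008 = 0.0156, n(Br) = 1.246/79.90 = 0.01559
Smallest is C at 0.007798 mol; normalising gives C 1.000, H 2.000, Br 2.000
Ratio ≈ 1:2:2, so the empirical formula is CH2Br2

CH2Br2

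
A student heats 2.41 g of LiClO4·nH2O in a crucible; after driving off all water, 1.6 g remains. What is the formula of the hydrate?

Mass of water lost = 2.41 − 1.6 = 0.81 g → 0.81 / 18.02 = 0.04495 mol H2O
Molar mass of LiClO4 = 106.39 g/mol → mol LiClO4 = 1.6 / 106.39 = 0.01504
n = 0.04495 / 0.01504 = 2.99 ≈ 3 → LiClO4·3H2O

LiClO4·3H2O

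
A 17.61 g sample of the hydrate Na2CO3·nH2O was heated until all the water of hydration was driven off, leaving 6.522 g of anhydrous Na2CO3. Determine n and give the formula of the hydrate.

Mass of water lost = 17.61 − 6.522 = 11.09 g → 11.09 / 18.02 = 0.6153 mol H2O
Molar mass of Na2CO3 = 105.99 g/mol → mol Na2CO3 = 6.522 / 105.99 = 0.06153
n = 0.6153 / 0.06153 = 10.00 ≈ 10 → Na2CO3·10H2O

Na2CO3·10H2O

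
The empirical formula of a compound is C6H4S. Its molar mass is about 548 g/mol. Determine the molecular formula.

Empirical-formula mass = 108.16 g/mol
n = 548 / 108.16 = 5.07 ≈ 5
Molecular formula = (C6H4S)5 = C30H20S5

C30H20S5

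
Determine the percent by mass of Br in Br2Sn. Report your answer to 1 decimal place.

57.4%

Molar mass = 2(79.90) + 1(118.71) = 278.510 g/mol
Mass of Br per mole = 2 × 79.90 = 159.800 g
% Br = 159.800 / 278.510 × 100 = 57.4%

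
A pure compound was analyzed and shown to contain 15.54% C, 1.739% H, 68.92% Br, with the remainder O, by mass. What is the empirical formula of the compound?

Assume 100 g: 15.54 g C, 1.739 g H, 68.92 g Br, 13.801 g O.
C: 15.54 g ÷ 12.01 g/mol = 1.294 mol
H: 1.739 g ÷ 1.008 g/mol = 1.725 mol
Br: 68.92 g ÷ 79.90 g/mol = 0.8626 mol
O: 13.801 g ÷ 16.00 g/mol = 0.8626 mol
Smallest is O at 0.8626 mol; normalising gives C 1.500, H 2.000, Br 1.000, O 1.000
Multiply by 2: C 3.00, H 4.00, Br 2.00, O 2.00 → C3H4Br2O2

C3H4Br2O2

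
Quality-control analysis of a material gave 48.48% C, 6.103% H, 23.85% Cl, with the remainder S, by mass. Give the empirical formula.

Assume 100 g: 48.48 g C, 6.103 g H, 23.85 g Cl, 21.567 g S.
Moles — C: 48.48 / 12.01 = 4.037 mol; H: 6.103 / 1.008 = 6.055 mol; Cl: 23.85 / 35.45 = 0.6728 mol; S: 21.567 / 32.07 = 0.6725 mol
Ratios (÷ 0.6725): C 6.002, H 9.003, Cl 1.000, S 1.000
Ratio ≈ 6:9:1:1, so the empirical formula is C6H9ClS

C6H9ClS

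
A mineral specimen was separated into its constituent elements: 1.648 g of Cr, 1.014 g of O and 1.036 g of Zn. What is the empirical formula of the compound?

Cr2O4Zn

n(Cr) = 1.648/52.00 = 0.03169, n(O) = 1.014/16.00 = 0.06338, n(Zn) = 1.036/65.38 = 0.01585
Smallest is Zn at 0.01585 mol; normalising gives Cr 2.000, O 3.999, Zn 1.000
≈ 2:4:1 → Cr2O4Zn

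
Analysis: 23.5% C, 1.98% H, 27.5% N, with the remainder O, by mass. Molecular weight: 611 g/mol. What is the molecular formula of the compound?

C12H12N12O18

Assume 100 g: 23.5 g C, 1.98 g H, 27.5 g N, 47.02 g O.
Moles — C: 23.5 / 12.01 = 1.957 mol; H: 1.98 / 1.008 = 1.964 mol; N: 27.5 / 14.01 = 1.963 mol; O: 47.02 / 16.00 = 2.939 mol
Smallest is C at 1.957 mol; normalising gives C 1.000, H 1.004, N 1.003, O 1.502
×2: C 2.00, H 2.01, N 2.01, O 3.00 → C2H2N2O3
Empirical-formula mass = 102.06 g/mol
n = 611 / 102.06 = 5.99 ≈ 6
Molecular formula = (C2H2N2O3)×6 = C12H12N12O18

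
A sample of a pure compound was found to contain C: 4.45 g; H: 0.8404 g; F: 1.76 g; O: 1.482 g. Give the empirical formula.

Moles — C: 4.45 / 12.01 = 0.3705 mol; H: 0.8404 / 1.008 = 0.8337 mol; F: 1.76 / 19.00 = 0.09263 mol; O: 1.482 / 16.00 = 0.09262 mol
Smallest is O at 0.09262 mol; normalising gives C 4.000, H 9.001, F 1.000, O 1.000
≈ 4:9:1:1 → C4H9FO

C4H9FO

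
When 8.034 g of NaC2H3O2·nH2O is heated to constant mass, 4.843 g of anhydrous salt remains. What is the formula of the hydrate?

Mass of water lost = 8.034 − 4.843 = 3.191 g → 3.191 / 18.02 = 0.1771 mol H2O
Molar mass of NaC2H3O2 = 82.03 g/mol → mol NaC2H3O2 = 4.843 / 82.03 = 0.05904
n = 0.1771 / 0.05904 = 3.00 ≈ 3 → NaC2H3O2·3H2O

NaC2H3O2·3H2O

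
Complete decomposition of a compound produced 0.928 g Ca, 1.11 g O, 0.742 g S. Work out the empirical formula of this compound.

CaO3S

Ca: 0.928 g ÷ 40.08 g/mol = 0.02315 mol
O: 1.11 g ÷ 16.00 g/mol = 0.06938 mol
S: 0.742 g ÷ 32.07 g/mol = 0.02314 mol
Ratios (÷ 0.02314): Ca 1.001, O 2.998, S 1.000
≈ 1:3:1 → CaO3S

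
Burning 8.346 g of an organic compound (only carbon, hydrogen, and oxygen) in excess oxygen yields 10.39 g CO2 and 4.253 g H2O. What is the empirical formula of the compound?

mol C = 10.39 / 44.01 = 0.2361; mass C = 0.2361 × 12.01 = 2.835 g
mol H = 2 × (4.253 / 18.02) = 0.4720; mass H = 0.4720 × 1.008 = 0.4758 g
mass O = 8.346 − (3.311) = 5.035 g → mol O = 0.3147
Smallest is C at 0.2361 mol; normalising gives C 1.000, H 1.999, O 1.333
×3: C 3.00, H 6.00, O 4.00 → C3H6O4

C3H6O4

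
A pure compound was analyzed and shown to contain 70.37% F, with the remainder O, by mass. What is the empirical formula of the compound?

F2O

Assume 100 g: 70.37 g F, 29.63 g O.
n(F) = 70.37/19.00 = 3.704, n(O) = 29.63/16.00 = 1.852
Smallest is O at 1.852 mol; normalising gives F 2.000, O 1.000
≈ 2:1 → F2O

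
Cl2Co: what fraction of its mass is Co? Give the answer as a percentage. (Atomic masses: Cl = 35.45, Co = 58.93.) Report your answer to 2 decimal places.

45.39%

Molar mass = 2(35.45) + 1(58.93) = 129.830 g/mol
Mass of Co per mole = 1 × 58.93 = 58.930 g
% Co = 58.930 / 129.830 × 100 = 45.39%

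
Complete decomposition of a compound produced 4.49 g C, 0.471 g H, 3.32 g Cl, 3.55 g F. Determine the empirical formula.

n(C) = 4.49/12.01 = 0.3739, n(H) = 0.471/1.008 = 0.4673, n(Cl) = 3.32/35.45 = 0.09365, n(F) = 3.55/19.00 = 0.1868
Smallest is Cl at 0.09365 mol; normalising gives C 3.992, H 4.989, Cl 1.000, F 1.995
Ratio ≈ 4:5:1:2, so the empirical formula is C4H5ClF2

C4H5ClF2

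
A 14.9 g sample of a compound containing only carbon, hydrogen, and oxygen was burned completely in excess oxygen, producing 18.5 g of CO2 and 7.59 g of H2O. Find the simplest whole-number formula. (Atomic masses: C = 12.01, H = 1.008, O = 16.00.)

C3H6O4

mol C = 18.5 / 44.01 = 0.4204; mass C = 0.4204 × 12.01 = 5.049 g
mol H = 2 × (7.59 / 18.02) = 0.8424; mass H = 0.8424 × 1.008 = 0.8491 g
mass O = 14.9 − (5.898) = 9.002 g → mol O = 0.5626
Ratios (÷ 0.4204): C 1.000, H 2.004, O 1.338
Scaling by 3: C 3.00, H 6.01, O 4.02 → C3H6O4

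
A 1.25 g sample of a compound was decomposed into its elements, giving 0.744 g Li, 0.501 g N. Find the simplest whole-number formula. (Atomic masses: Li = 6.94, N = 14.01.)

Li: 0.744 g ÷ 6.94 g/mol = 0.1072 mol
N: 0.501 g ÷ 14.01 g/mol = 0.03576 mol
Ratios (÷ 0.03576): Li 2.998, N 1.000
→ Li3N

Li3N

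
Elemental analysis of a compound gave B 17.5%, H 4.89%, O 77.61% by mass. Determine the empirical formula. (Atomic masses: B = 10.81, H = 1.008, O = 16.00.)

BH3O3

Assume 100 g: 17.5 g B, 4.89 g H, 77.61 g O.
B: 17.5 g ÷ 10.81 g/mol = 1.619 mol
H: 4.89 g ÷ 1.008 g/mol = 4.851 mol
O: 77.61 g ÷ 16.00 g/mol = 4.851 mol
Divide by the smallest (1.619 mol B): B 1.000, H 2.997, O 2.996
Ratio ≈ 1:3:3, so the empirical formula is BH3O3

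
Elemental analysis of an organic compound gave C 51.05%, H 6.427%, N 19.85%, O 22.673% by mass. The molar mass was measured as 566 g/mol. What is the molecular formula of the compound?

Assume 100 g: 51.05 g C, 6.427 g H, 19.85 g N, 22.673 g O.
n(C) = 51.05/12.01 = 4.251, n(H) = 6.427/1.008 = 6.376, n(N) = 19.85/14.01 = 1.417, n(O) = 22.673/16.00 = 1.417
Smallest is N at 1.417 mol; normalising gives C 3.000, H 4.500, N 1.000, O 1.000
Multiply by 2: C 6.00, H 9.00, N 2.00, O 2.00 → C6H9N2O2
Empirical-formula mass = 141.15 g/mol
n = 566 / 141.15 = 4.01 ≈ 4
Molecular formula = (C6H9N2O2)×4 = C24H36N8O8

C24H36N8O8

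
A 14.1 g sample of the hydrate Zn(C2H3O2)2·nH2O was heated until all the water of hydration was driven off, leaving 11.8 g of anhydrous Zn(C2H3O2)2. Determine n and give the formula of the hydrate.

Zn(C2H3O2)2·2H2O

Mass of water lost = 14.1 − 11.8 = 2.3 g → 2.3 / 18.02 = 0.1276 mol H2O
Molar mass of Zn(C2H3O2)2 = 183.47 g/mol → mol Zn(C2H3O2)2 = 11.8 / 183.47 = 0.06432
n = 0.1276 / 0.06432 = 1.98 ≈ 2 → Zn(C2H3O2)2·2H2O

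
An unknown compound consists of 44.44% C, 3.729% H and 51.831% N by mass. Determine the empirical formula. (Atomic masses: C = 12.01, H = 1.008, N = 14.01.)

Assume 100 g: 44.44 g C, 3.729 g H, 51.831 g N.
n(C) = 44.44/12.01 = 3.7, n(H) = 3.729/1.008 = 3.699, n(N) = 51.831/14.01 = 3.7
Ratios (÷ 3.699): C 1.000, H 1.000, N 1.000
≈ 1:1:1 → CHN

CHN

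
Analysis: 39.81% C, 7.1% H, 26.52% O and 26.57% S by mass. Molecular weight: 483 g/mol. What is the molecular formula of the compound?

C16H34O8S4

Assume 100 g: 39.81 g C, 7.1 g H, 26.52 g O, 26.57 g S.
n(C) = 39.81/12.01 = 3.315, n(H) = 7.1/1.008 = 7.044, n(O) = 26.52/16.00 = 1.657, n(S) = 26.57/32.07 = 0.8285
Ratios (÷ 0.8285): C 4.001, H 8.502, O 2.001, S 1.000
Scaling by 2: C 8.00, H 17.00, O 4.00, S 2.00 → C8H17O4S2
Empirical-formula mass = 241.36 g/mol
n = 483 / 241.36 = 2.00 ≈ 2
Molecular formula = (C8H17O4S2)×2 = C16H34O8S4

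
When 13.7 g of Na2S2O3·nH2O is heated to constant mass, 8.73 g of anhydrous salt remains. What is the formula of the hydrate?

Na2S2O3·5H2O

Mass of water lost = 13.7 − 8.73 = 4.97 g → 4.97 / 18.02 = 0.2758 mol H2O
Molar mass of Na2S2O3 = 158.12 g/mol → mol Na2S2O3 = 8.73 / 158.12 = 0.05521
n = 0.2758 / 0.05521 = 5.00 ≈ 5 → Na2S2O3·5H2O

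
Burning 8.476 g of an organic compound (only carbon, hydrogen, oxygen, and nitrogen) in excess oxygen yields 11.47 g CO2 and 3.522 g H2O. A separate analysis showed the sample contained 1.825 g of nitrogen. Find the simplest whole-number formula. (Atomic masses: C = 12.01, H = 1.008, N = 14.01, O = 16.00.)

mol C = 11.47 / 44.01 = 0.2606; mass C = 0.2606 × 12.01 = 3.130 g
mol H = 2 × (3.522 / 18.02) = 0.3909; mass H = 0.3909 × 1.008 = 0.3940 g
mol N = 1.825 / 14.01 = 0.1303
mass O = 8.476 − (5.349) = 3.127 g → mol O = 0.1954
Ratios (÷ 0.1303): C 2.001, H 3.001, N 1.000, O 1.500
Multiply by 2: C 4.00, H 6.00, N 2.00, O 3.00 → C4H6N2O3

C4H6N2O3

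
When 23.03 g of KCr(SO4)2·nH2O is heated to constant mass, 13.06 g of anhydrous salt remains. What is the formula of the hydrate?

Mass of water lost = 23.03 − 13.06 = 9.97 g → 9.97 / 18.02 = 0.5533 mol H2O
Molar mass of KCr(SO4)2 = 283.24 g/mol → mol KCr(SO4)2 = 13.06 / 283.24 = 0.04611
n = 0.5533 / 0.04611 = 12.00 ≈ 12 → KCr(SO4)2·12H2O

KCr(SO4)2·12H2O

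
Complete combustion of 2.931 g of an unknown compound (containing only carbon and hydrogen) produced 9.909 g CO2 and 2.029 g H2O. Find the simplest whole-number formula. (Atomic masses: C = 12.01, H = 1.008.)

CH

mol C = 9.909 / 44.01 = 0.2252; mass C = 0.2252 × 12.01 = 2.704 g
mol H = 2 × (2.029 / 18.02) = 0.2252; mass H = 0.2252 × 1.008 = 0.2270 g
Smallest is C at 0.2252 mol; normalising gives C 1.000, H 1.000
Ratio ≈ 1:1, so the empirical formula is CH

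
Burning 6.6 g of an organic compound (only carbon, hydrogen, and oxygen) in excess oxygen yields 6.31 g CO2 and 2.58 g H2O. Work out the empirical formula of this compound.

mol C = 6.31 / 44.01 = 0.1434; mass C = 0.1434 × 12.01 = 1.722 g
mol H = 2 × (2.58 / 18.02) = 0.2863; mass H = 0.2863 × 1.008 = 0.2886 g
mass O = 6.6 − (2.011) = 4.589 g → mol O = 0.2868
Smallest is C at 0.1434 mol; normalising gives C 1.000, H 1.997, O 2.001
≈ 1:2:2 → CH2O2

CH2O2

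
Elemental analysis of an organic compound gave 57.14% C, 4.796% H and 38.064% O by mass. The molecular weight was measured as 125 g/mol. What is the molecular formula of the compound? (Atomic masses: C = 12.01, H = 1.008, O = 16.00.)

Assume 100 g: 57.14 g C, 4.796 g H, 38.064 g O.
C: 57.14 g ÷ 12.01 g/mol = 4.758 mol
H: 4.796 g ÷ 1.008 g/mol = 4.758 mol
O: 38.064 g ÷ 16.00 g/mol = 2.379 mol
Smallest is O at 2.379 mol; normalising gives C 2.000, H 2.000, O 1.000
→ C2H2O
Empirical-formula mass = 42.04 g/mol
n = 125 / 42.04 = 2.97 ≈ 3
Molecular formula = (C2H2O)×3 = C6H6O3

C6H6O3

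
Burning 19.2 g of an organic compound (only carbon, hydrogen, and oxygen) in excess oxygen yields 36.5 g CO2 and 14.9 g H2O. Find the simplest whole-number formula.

mol C = 36.5 / 44.01 = 0.8294; mass C = 0.8294 × 12.01 = 9.961 g
mol H = 2 × (14.9 / 18.02) = 1.654; mass H = 1.654 × 1.008 = 1.667 g
mass O = 19.2 − (11.63) = 7.572 g → mol O = 0.4733
Divide by the smallest (0.4733 mol O): C 1.752, H 3.494, O 1.000
×4: C 7.01, H 13.98, O 4.00 → C7H14O4

C7H14O4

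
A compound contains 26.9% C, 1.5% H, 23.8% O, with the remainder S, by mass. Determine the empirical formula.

C3H2O2S2

Assume 100 g: 26.9 g C, 1.5 g H, 23.8 g O, 47.8 g S.
Moles — C: 26.9 / 12.01 = 2.24 mol; H: 1.5 / 1.008 = 1.488 mol; O: 23.8 / 16.00 = 1.488 mol; S: 47.8 / 32.07 = 1.49 mol
Divide by the smallest (1.488 mol O): C 1.506, H 1.000, O 1.000, S 1.002
Scaling by 2: C 3.01, H 2.00, O 2.00, S 2.00 → C3H2O2S2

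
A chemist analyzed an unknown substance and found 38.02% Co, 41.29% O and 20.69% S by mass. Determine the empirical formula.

CoO4S

Assume 100 g: 38.02 g Co, 41.29 g O, 20.69 g S.
Moles — Co: 38.02 / 58.93 = 0.6452 mol; O: 41.29 / 16.00 = 2.581 mol; S: 20.69 / 32.07 = 0.6452 mol
Divide by the smallest (0.6452 mol S): Co 1.000, O 4.000, S 1.000
Ratio ≈ 1:4:1, so the empirical formula is CoO4S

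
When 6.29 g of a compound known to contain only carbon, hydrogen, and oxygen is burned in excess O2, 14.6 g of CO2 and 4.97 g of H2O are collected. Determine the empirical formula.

C3H5O

mol C = 14.6 / 44.01 = 0.3317; mass C = 0.3317 × 12.01 = 3.984 g
mol H = 2 × (4.97 / 18.02) = 0.5516; mass H = 0.5516 × 1.008 = 0.5560 g
mass O = 6.29 − (4.540) = 1.750 g → mol O = 0.1094
Divide by the smallest (0.1094 mol O): C 3.034, H 5.044, O 1.000
≈ 3:5:1 → C3H5O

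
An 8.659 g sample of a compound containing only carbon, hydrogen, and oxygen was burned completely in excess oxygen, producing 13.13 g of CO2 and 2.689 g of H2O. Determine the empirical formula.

CHO

mol C = 13.13 / 44.01 = 0.2983; mass C = 0.2983 × 12.01 = 3.583 g
mol H = 2 × (2.689 / 18.02) = 0.2984; mass H = 0.2984 × 1.008 = 0.3008 g
mass O = 8.659 − (3.884) = 4.775 g → mol O = 0.2984
Smallest is C at 0.2983 mol; normalising gives C 1.000, H 1.000, O 1.000
→ CHO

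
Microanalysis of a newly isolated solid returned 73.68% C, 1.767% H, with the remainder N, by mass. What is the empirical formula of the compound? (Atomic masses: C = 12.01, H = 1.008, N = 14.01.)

C7H2N2

Assume 100 g: 73.68 g C, 1.767 g H, 24.553 g N.
n(C) = 73.68/12.01 = 6.135, n(H) = 1.767/1.008 = 1.753, n(N) = 24.553/14.01 = 1.753
Ratios (÷ 1.753): C 3.501, H 1.000, N 1.000
×2: C 7.00, H 2.00, N 2.00 → C7H2N2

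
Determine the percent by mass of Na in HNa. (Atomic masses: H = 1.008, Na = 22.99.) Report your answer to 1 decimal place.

Molar mass = 1(1.008) + 1(22.99) = 23.998 g/mol
Mass of Na per mole = 1 × 22.99 = 22.990 g
% Na = 22.990 / 23.998 × 100 = 95.8%

95.8%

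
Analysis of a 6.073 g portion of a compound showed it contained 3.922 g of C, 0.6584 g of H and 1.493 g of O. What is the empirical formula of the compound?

C7H14O2

C: 3.922 g ÷ 12.01 g/mol = 0.3266 mol
H: 0.6584 g ÷ 1.008 g/mol = 0.6532 mol
O: 1.493 g ÷ 16.00 g/mol = 0.09331 mol
Ratios (÷ 0.09331): C 3.500, H 7.000, O 1.000
×2: C 7.00, H 14.00, O 2.00 → C7H14O2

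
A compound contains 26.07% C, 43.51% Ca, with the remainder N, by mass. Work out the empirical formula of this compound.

Assume 100 g: 26.07 g C, 43.51 g Ca, 30.42 g N.
C: 26.07 g ÷ 12.01 g/mol = 2.171 mol
Ca: 43.51 g ÷ 40.08 g/mol = 1.086 mol
N: 30.42 g ÷ 14.01 g/mol = 2.171 mol
Smallest is Ca at 1.086 mol; normalising gives C 2.000, Ca 1.000, N 2.000
→ C2CaN2

C2CaN2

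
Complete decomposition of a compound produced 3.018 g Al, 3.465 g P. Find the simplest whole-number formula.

AlP

n(Al) = 3.018/26.98 = 0.1119, n(P) = 3.465/30.97 = 0.1119
Smallest is Al at 0.1119 mol; normalising gives Al 1.000, P 1.000
≈ 1:1 → AlP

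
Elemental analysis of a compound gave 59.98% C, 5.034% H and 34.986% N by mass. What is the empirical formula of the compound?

Assume 100 g: 59.98 g C, 5.034 g H, 34.986 g N.
n(C) = 59.98/12.01 = 4.994, n(H) = 5.034/1.008 = 4.994, n(N) = 34.986/14.01 = 2.497
Smallest is N at 2.497 mol; normalising gives C 2.000, H 2.000, N 1.000
≈ 2:2:1 → C2H2N

C2H2N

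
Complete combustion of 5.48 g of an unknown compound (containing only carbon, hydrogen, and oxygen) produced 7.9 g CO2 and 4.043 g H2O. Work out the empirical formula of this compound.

C2H5O2

mol C = 7.9 / 44.01 = 0.1795; mass C = 0.1795 × 12.01 = 2.156 g
mol H = 2 × (4.043 / 18.02) = 0.4487; mass H = 0.4487 × 1.008 = 0.4523 g
mass O = 5.48 − (2.608) = 2.872 g → mol O = 0.1795
Divide by the smallest (0.1795 mol O): C 1.000, H 2.500, O 1.000
Scaling by 2: C 2.00, H 5.00, O 2.00 → C2H5O2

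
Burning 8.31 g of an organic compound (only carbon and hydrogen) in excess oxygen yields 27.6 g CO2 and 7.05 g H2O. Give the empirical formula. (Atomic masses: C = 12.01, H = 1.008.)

C4H5

mol C = 27.6 / 44.01 = 0.6271; mass C = 0.6271 × 12.01 = 7.532 g
mol H = 2 × (7.05 / 18.02) = 0.7825; mass H = 0.7825 × 1.008 = 0.7887 g
Divide by the smallest (0.6271 mol C): C 1.000, H 1.248
Multiply by 4: C 4.00, H 4.99 → C4H5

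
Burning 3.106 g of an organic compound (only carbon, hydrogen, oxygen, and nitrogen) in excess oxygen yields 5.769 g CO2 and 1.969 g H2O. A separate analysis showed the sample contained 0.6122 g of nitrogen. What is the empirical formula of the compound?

mol C = 5.769 / 44.01 = 0.1311; mass C = 0.1311 × 12.01 = 1.574 g
mol H = 2 × (1.969 / 18.02) = 0.2185; mass H = 0.2185 × 1.008 = 0.2203 g
mol N = 0.6122 / 14.01 = 0.04370
mass O = 3.106 − (2.407) = 0.6992 g → mol O = 0.04370
Smallest is N at 0.0437 mol; normalising gives C 3.000, H 5.001, N 1.000, O 1.000
≈ 3:5:1:1 → C3H5NO

C3H5NO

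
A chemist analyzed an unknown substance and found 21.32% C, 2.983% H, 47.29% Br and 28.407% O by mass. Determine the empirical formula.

Assume 100 g: 21.32 g C, 2.983 g H, 47.29 g Br, 28.407 g O.
Moles — C: 21.32 / 12.01 = 1.775 mol; H: 2.983 / 1.008 = 2.959 mol; Br: 47.29 / 79.90 = 0.5919 mol; O: 28.407 / 16.00 = 1.775 mol
Smallest is Br at 0.5919 mol; normalising gives C 2.999, H 5.000, Br 1.000, O 3.000
Ratio ≈ 3:5:1:3, so the empirical formula is C3H5BrO3

C3H5BrO3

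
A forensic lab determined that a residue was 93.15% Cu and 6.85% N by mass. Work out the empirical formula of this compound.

Assume 100 g: 93.15 g Cu, 6.85 g N.
Moles — Cu: 93.15 / 63.55 = 1.466 mol; N: 6.85 / 14.01 = 0.4889 mol
Ratios (÷ 0.4889): Cu 2.998, N 1.000
≈ 3:1 → Cu3N

Cu3N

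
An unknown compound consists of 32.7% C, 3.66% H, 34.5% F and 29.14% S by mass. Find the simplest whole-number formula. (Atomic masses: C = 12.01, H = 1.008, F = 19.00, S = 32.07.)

Assume 100 g: 32.7 g C, 3.66 g H, 34.5 g F, 29.14 g S.
Moles — C: 32.7 / 12.01 = 2.723 mol; H: 3.66 / 1.008 = 3.631 mol; F: 34.5 / 19.00 = 1.816 mol; S: 29.14 / 32.07 = 0.9086 mol
Ratios (÷ 0.9086): C 2.996, H 3.996, F 1.998, S 1.000
Ratio ≈ 3:4:2:1, so the empirical formula is C3H4F2S

C3H4F2S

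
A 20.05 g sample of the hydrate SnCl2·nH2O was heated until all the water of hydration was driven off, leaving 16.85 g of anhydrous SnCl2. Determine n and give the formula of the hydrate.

SnCl2·2H2O

Mass of water lost = 20.05 − 16.85 = 3.2 g → 3.2 / 18.02 = 0.1776 mol H2O
Molar mass of SnCl2 = 189.61 g/mol → mol SnCl2 = 16.85 / 189.61 = 0.08887
n = 0.1776 / 0.08887 = 2.00 ≈ 2 → SnCl2·2H2O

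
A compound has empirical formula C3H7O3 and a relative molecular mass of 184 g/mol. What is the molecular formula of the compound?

Empirical-formula mass = 91.09 g/mol
n = 184 / 91.09 = 2.02 ≈ 2
Molecular formula = (C3H7O3)2 = C6H14O6

C6H14O6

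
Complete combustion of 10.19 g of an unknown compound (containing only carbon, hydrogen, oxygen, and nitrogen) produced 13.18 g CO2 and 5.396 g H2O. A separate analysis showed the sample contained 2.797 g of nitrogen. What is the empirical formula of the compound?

C3H6N2O2

mol C = 13.18 / 44.01 = 0.2995; mass C = 0.2995 × 12.01 = 3.597 g
mol H = 2 × (5.396 / 18.02) = 0.5989; mass H = 0.5989 × 1.008 = 0.6037 g
mol N = 2.797 / 14.01 = 0.1996
mass O = 10.19 − (6.997) = 3.193 g → mol O = 0.1995
Ratios (÷ 0.1995): C 1.501, H 3.001, N 1.001, O 1.000
Scaling by 2: C 3.00, H 6.00, N 2.00, O 2.00 → C3H6N2O2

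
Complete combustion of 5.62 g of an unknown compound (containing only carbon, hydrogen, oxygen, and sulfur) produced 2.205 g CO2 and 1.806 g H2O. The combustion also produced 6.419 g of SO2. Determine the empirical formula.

mol C = 2.205 / 44.01 = 0.05010; mass C = 0.05010 × 12.01 = 0.6017 g
mol H = 2 × (1.806 / 18.02) = 0.2004; mass H = 0.2004 × 1.008 = 0.2020 g
mol S = 6.419 / 64.07 = 0.1002; mass S = 3.213 g
mass O = 5.62 − (4.017) = 1.603 g → mol O = 0.1002
Divide by the smallest (0.0501 mol C): C 1.000, H 4.001, O 2.000, S 2.000
Ratio ≈ 1:4:2:2, so the empirical formula is CH4O2S2

CH4O2S2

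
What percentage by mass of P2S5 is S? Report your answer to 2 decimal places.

72.14%

Molar mass = 2(30.97) + 5(32.07) = 222.290 g/mol
Mass of S per mole = 5 × 32.07 = 160.350 g
% S = 160.350 / 222.290 × 100 = 72.14%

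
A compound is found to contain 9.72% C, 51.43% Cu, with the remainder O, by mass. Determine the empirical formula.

Assume 100 g: 9.72 g C, 51.43 g Cu, 38.85 g O.
C: 9.72 g ÷ 12.01 g/mol = 0.8093 mol
Cu: 51.43 g ÷ 63.55 g/mol = 0.8093 mol
O: 38.85 g ÷ 16.00 g/mol = 2.428 mol
Divide by the smallest (0.8093 mol Cu): C 1.000, Cu 1.000, O 3.000
→ CCuO3

CCuO3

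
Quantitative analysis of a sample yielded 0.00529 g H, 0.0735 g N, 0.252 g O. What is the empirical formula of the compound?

HNO3

Moles — H: 0.00529 / 1.008 = 0.005248 mol; N: 0.0735 / 14.01 = 0.005246 mol; O: 0.252 / 16.00 = 0.01575 mol
Divide by the smallest (0.005246 mol N): H 1.000, N 1.000, O 3.002
≈ 1:1:3 → HNO3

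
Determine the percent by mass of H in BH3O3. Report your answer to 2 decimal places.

Molar mass = 1(10.81) + 3(1.008) + 3(16.00) = 61.834 g/mol
Mass of H per mole = 3 × 1.008 = 3.024 g
% H = 3.024 / 61.834 × 100 = 4.89%

4.89%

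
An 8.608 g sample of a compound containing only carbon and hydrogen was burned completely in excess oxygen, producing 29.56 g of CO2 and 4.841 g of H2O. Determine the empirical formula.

C5H4

mol C = 29.56 / 44.01 = 0.6717; mass C = 0.6717 × 12.01 = 8.067 g
mol H = 2 × (4.841 / 18.02) = 0.5373; mass H = 0.5373 × 1.008 = 0.5416 g
Ratios (÷ 0.5373): C 1.250, H 1.000
Scaling by 4: C 5.00, H 4.00 → C5H4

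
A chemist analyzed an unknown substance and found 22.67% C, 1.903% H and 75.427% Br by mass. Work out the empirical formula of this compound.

Assume 100 g: 22.67 g C, 1.903 g H, 75.427 g Br.
C: 22.67 g ÷ 12.01 g/mol = 1.888 mol
H: 1.903 g ÷ 1.008 g/mol = 1.888 mol
Br: 75.427 g ÷ 79.90 g/mol = 0.944 mol
Smallest is Br at 0.944 mol; normalising gives C 2.000, H 2.000, Br 1.000
→ C2H2Br

C2H2Br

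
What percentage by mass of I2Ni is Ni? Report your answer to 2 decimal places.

Molar mass = 2(126.90) + 1(58.69) = 312.490 g/mol
Mass of Ni per mole = 1 × 58.69 = 58.690 g
% Ni = 58.690 / 312.490 × 100 = 18.78%

18.78%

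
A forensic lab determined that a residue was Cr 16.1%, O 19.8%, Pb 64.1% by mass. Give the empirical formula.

CrO4Pb

Assume 100 g: 16.1 g Cr, 19.8 g O, 64.1 g Pb.
Moles — Cr: 16.1 / 52.00 = 0.3096 mol; O: 19.8 / 16.00 = 1.238 mol; Pb: 64.1 / 207.2 = 0.3094 mol
Divide by the smallest (0.3094 mol Pb): Cr 1.001, O 4.000, Pb 1.000
→ CrO4Pb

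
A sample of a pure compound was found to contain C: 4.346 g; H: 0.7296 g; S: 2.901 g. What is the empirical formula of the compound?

C4H8S

n(C) = 4.346/12.01 = 0.3619, n(H) = 0.7296/1.008 = 0.7238, n(S) = 2.901/32.07 = 0.09046
Divide by the smallest (0.09046 mol S): C 4.000, H 8.002, S 1.000
Ratio ≈ 4:8:1, so the empirical formula is C4H8S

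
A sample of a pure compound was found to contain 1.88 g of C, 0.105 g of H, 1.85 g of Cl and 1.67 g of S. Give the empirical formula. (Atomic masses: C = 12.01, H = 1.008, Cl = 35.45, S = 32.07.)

C: 1.88 g ÷ 12.01 g/mol = 0.1565 mol
H: 0.105 g ÷ 1.008 g/mol = 0.1042 mol
Cl: 1.85 g ÷ 35.45 g/mol = 0.05219 mol
S: 1.67 g ÷ 32.07 g/mol = 0.05207 mol
Ratios (÷ 0.05207): C 3.006, H 2.000, Cl 1.002, S 1.000
≈ 3:2:1:1 → C3H2ClS

C3H2ClS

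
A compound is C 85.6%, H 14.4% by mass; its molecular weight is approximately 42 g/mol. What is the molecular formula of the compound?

C3H6

Assume 100 g: 85.6 g C, 14.4 g H.
Moles — C: 85.6 / 12.01 = 7.127 mol; H: 14.4 / 1.008 = 14.29 mol
Smallest is C at 7.127 mol; normalising gives C 1.000, H 2.004
≈ 1:2 → CH2
Empirical-formula mass = 14.03 g/mol
n = 42 / 14.03 = 2.99 ≈ 3
Molecular formula = (CH2)×3 = C3H6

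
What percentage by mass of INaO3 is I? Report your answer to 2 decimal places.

Molar mass = 1(126.90) + 1(22.99) + 3(16.00) = 197.890 g/mol
Mass of I per mole = 1 × 126.90 = 126.900 g
% I = 126.900 / 197.890 × 100 = 64.13%

64.13%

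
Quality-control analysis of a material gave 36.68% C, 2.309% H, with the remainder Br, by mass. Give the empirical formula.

Assume 100 g: 36.68 g C, 2.309 g H, 61.011 g Br.
C: 36.68 g ÷ 12.01 g/mol = 3.054 mol
H: 2.309 g ÷ 1.008 g/mol = 2.291 mol
Br: 61.011 g ÷ 79.90 g/mol = 0.7636 mol
Divide by the smallest (0.7636 mol Br): C 4.000, H 3.000, Br 1.000
≈ 4:3:1 → C4H3Br

C4H3Br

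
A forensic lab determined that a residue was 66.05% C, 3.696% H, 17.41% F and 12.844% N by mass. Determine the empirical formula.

Assume 100 g: 66.05 g C, 3.696 g H, 17.41 g F, 12.844 g N.
C: 66.05 g ÷ 12.01 g/mol = 5.5 mol
H: 3.696 g ÷ 1.008 g/mol = 3.667 mol
F: 17.41 g ÷ 19.00 g/mol = 0.9163 mol
N: 12.844 g ÷ 14.01 g/mol = 0.9168 mol
Smallest is F at 0.9163 mol; normalising gives C 6.002, H 4.002, F 1.000, N 1.000
≈ 6:4:1:1 → C6H4FN

C6H4FN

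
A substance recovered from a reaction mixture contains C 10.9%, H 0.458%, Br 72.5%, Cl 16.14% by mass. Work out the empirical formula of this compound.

C2HBr2Cl

Assume 100 g: 10.9 g C, 0.458 g H, 72.5 g Br, 16.14 g Cl.
Moles — C: 10.9 / 12.01 = 0.9076 mol; H: 0.458 / 1.008 = 0.4544 mol; Br: 72.5 / 79.90 = 0.9074 mol; Cl: 16.14 / 35.45 = 0.4553 mol
Smallest is H at 0.4544 mol; normalising gives C 1.997, H 1.000, Br 1.997, Cl 1.002
→ C2HBr2Cl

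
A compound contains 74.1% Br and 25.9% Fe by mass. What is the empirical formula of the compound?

Assume 100 g: 74.1 g Br, 25.9 g Fe.
Moles — Br: 74.1 / 79.90 = 0.9274 mol; Fe: 25.9 / 55.85 = 0.4637 mol
Ratios (÷ 0.4637): Br 2.000, Fe 1.000
Ratio ≈ 2:1, so the empirical formula is Br2Fe

Br2Fe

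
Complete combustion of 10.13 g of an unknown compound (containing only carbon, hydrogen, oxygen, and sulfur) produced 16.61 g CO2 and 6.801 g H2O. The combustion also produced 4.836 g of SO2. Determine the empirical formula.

C5H10O2S

mol C = 16.61 / 44.01 = 0.3774; mass C = 0.3774 × 12.01 = 4.533 g
mol H = 2 × (6.801 / 18.02) = 0.7548; mass H = 0.7548 × 1.008 = 0.7609 g
mol S = 4.836 / 64.07 = 0.07548; mass S = 2.421 g
mass O = 10.13 − (7.714) = 2.416 g → mol O = 0.1510
Smallest is S at 0.07548 mol; normalising gives C 5.000, H 10.000, O 2.000, S 1.000
≈ 5:10:2:1 → C5H10O2S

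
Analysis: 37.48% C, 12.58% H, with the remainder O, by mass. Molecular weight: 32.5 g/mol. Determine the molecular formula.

CH4O

Assume 100 g: 37.48 g C, 12.58 g H, 49.94 g O.
Moles — C: 37.48 / 12.01 = 3.121 mol; H: 12.58 / 1.008 = 12.48 mol; O: 49.94 / 16.00 = 3.121 mol
Ratios (÷ 3.121): C 1.000, H 3.999, O 1.000
→ CH4O
Empirical-formula mass = 32.04 g/mol
n = 32.5 / 32.04 = 1.01 ≈ 1
Molecular formula = empirical formula = CH4O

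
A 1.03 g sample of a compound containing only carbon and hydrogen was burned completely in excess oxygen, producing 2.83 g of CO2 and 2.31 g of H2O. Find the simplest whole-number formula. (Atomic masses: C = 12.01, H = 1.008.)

CH4

mol C = 2.83 / 44.01 = 0.06430; mass C = 0.06430 × 12.01 = 0.7723 g
mol H = 2 × (2.31 / 18.02) = 0.2564; mass H = 0.2564 × 1.008 = 0.2584 g
Smallest is C at 0.0643 mol; normalising gives C 1.000, H 3.987
≈ 1:4 → CH4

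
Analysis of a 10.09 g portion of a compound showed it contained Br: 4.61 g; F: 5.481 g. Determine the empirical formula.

Br: 4.61 g ÷ 79.90 g/mol = 0.0577 mol
F: 5.481 g ÷ 19.00 g/mol = 0.2885 mol
Ratios (÷ 0.0577): Br 1.000, F 5.000
≈ 1:5 → BrF5

BrF5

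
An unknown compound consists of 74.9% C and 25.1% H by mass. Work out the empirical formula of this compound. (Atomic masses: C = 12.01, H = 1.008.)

CH4

Assume 100 g: 74.9 g C, 25.1 g H.
Moles — C: 74.9 / 12.01 = 6.236 mol; H: 25.1 / 1.008 = 24.9 mol
Smallest is C at 6.236 mol; normalising gives C 1.000, H 3.993
→ CH4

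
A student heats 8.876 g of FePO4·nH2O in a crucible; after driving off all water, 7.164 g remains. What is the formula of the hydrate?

FePO4·2H2O

Mass of water lost = 8.876 − 7.164 = 1.712 g → 1.712 / 18.02 = 0.09501 mol H2O
Molar mass of FePO4 = 150.82 g/mol → mol FePO4 = 7.164 / 150.82 = 0.0475
n = 0.09501 / 0.0475 = 2.00 ≈ 2 → FePO4·2H2O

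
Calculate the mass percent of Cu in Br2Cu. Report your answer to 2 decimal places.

28.45%

Molar mass = 2(79.90) + 1(63.55) = 223.350 g/mol
Mass of Cu per mole = 1 × 63.55 = 63.550 g
% Cu = 63.550 / 223.350 × 100 = 28.45%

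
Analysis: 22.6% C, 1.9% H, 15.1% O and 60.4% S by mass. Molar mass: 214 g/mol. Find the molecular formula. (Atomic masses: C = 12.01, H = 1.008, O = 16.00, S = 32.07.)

C4H4O2S4

Assume 100 g: 22.6 g C, 1.9 g H, 15.1 g O, 60.4 g S.
n(C) = 22.6/12.01 = 1.882, n(H) = 1.9/1.008 = 1.885, n(O) = 15.1/16.00 = 0.9437, n(S) = 60.4/32.07 = 1.883
Ratios (÷ 0.9437): C 1.994, H 1.997, O 1.000, S 1.996
→ C2H2OS2
Empirical-formula mass = 106.18 g/mol
n = 214 / 106.18 = 2.02 ≈ 2
Molecular formula = (C2H2OS2)×2 = C4H4O2S4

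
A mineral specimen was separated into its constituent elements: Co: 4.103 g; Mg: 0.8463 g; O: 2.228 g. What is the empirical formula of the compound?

Co: 4.103 g ÷ 58.93 g/mol = 0.06962 mol
Mg: 0.8463 g ÷ 24.31 g/mol = 0.03481 mol
O: 2.228 g ÷ 16.00 g/mol = 0.1393 mol
Smallest is Mg at 0.03481 mol; normalising gives Co 2.000, Mg 1.000, O 4.000
Ratio ≈ 2:1:4, so the empirical formula is Co2MgO4

Co2MgO4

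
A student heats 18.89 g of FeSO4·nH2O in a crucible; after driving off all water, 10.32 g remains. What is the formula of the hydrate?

Mass of water lost = 18.89 − 10.32 = 8.57 g → 8.57 / 18.02 = 0.4756 mol H2O
Molar mass of FeSO4 = 151.92 g/mol → mol FeSO4 = 10.32 / 151.92 = 0.06793
n = 0.4756 / 0.06793 = 7.00 ≈ 7 → FeSO4·7H2O

FeSO4·7H2O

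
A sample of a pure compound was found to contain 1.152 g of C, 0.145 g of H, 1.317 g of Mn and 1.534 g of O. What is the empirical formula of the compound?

C4H6MnO4

n(C) = 1.152/12.01 = 0.09592, n(H) = 0.145/1.008 = 0.1438, n(Mn) = 1.317/54.94 = 0.02397, n(O) = 1.534/16.00 = 0.09588
Smallest is Mn at 0.02397 mol; normalising gives C 4.001, H 6.001, Mn 1.000, O 4.000
→ C4H6MnO4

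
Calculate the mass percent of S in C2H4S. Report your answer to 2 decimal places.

Molar mass = 2(12.01) + 4(1.008) + 1(32.07) = 60.122 g/mol
Mass of S per mole = 1 × 32.07 = 32.070 g
% S = 32.070 / 60.122 × 100 = 53.34%

53.34%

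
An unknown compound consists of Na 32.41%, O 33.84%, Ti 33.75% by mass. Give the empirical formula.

Assume 100 g: 32.41 g Na, 33.84 g O, 33.75 g Ti.
Na: 32.41 g ÷ 22.99 g/mol = 1.41 mol
O: 33.84 g ÷ 16.00 g/mol = 2.115 mol
Ti: 33.75 g ÷ 47.87 g/mol = 0.705 mol
Smallest is Ti at 0.705 mol; normalising gives Na 2.000, O 3.000, Ti 1.000
Ratio ≈ 2:3:1, so the empirical formula is Na2O3Ti

Na2O3Ti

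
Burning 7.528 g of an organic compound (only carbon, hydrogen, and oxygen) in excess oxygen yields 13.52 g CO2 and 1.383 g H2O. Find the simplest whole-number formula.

mol C = 13.52 / 44.01 = 0.3072; mass C = 0.3072 × 12.01 = 3.690 g
mol H = 2 × (1.383 / 18.02) = 0.1535; mass H = 0.1535 × 1.008 = 0.1547 g
mass O = 7.528 − (3.844) = 3.684 g → mol O = 0.2302
Ratios (÷ 0.1535): C 2.001, H 1.000, O 1.500
×2: C 4.00, H 2.00, O 3.00 → C4H2O3

C4H2O3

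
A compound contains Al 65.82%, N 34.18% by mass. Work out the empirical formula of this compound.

Assume 100 g: 65.82 g Al, 34.18 g N.
n(Al) = 65.82/26.98 = 2.44, n(N) = 34.18/14.01 = 2.44
Ratios (÷ 2.44): Al 1.000, N 1.000
≈ 1:1 → AlN

AlN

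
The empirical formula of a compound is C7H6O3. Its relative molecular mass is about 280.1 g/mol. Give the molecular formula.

C14H12O6

Empirical-formula mass = 138.12 g/mol
n = 280.1 / 138.12 = 2.03 ≈ 2
Molecular formula = (C7H6O3)2 = C14H12O6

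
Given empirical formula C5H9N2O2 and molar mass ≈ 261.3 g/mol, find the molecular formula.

Empirical-formula mass = 129.14 g/mol
n = 261.3 / 129.14 = 2.02 ≈ 2
Molecular formula = (C5H9N2O2)2 = C10H18N4O4

C10H18N4O4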